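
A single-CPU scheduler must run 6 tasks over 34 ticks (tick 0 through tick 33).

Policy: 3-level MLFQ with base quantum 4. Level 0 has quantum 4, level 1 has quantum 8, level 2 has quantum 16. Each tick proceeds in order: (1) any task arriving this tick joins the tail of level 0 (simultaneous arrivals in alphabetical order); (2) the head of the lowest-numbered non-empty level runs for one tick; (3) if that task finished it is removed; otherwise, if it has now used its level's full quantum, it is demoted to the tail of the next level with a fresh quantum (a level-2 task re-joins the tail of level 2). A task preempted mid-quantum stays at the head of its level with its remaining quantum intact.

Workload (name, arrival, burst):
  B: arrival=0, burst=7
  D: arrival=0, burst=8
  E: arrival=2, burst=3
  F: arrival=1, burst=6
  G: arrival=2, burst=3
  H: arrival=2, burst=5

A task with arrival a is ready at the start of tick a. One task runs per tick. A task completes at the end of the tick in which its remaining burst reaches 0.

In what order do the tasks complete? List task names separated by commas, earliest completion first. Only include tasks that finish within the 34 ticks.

completion order = E, G, B, D, F, H

t=0: L0/L1/L2 = BD/-/- → run B
t=1: L0/L1/L2 = BDF/-/- → run B
t=2: L0/L1/L2 = BDFEGH/-/- → run B
t=3: L0/L1/L2 = BDFEGH/-/- → run B
t=4: L0/L1/L2 = DFEGH/B/- → run D
t=5: L0/L1/L2 = DFEGH/B/- → run D
t=6: L0/L1/L2 = DFEGH/B/- → run D
t=7: L0/L1/L2 = DFEGH/B/- → run D
t=8: L0/L1/L2 = FEGH/BD/- → run F
t=9: L0/L1/L2 = FEGH/BD/- → run F
t=10: L0/L1/L2 = FEGH/BD/- → run F
t=11: L0/L1/L2 = FEGH/BD/- → run F
t=12: L0/L1/L2 = EGH/BDF/- → run E
t=13: L0/L1/L2 = EGH/BDF/- → run E
t=14: L0/L1/L2 = EGH/BDF/- → run E
t=15: L0/L1/L2 = GH/BDF/- → run G
t=16: L0/L1/L2 = GH/BDF/- → run G
t=17: L0/L1/L2 = GH/BDF/- → run G
t=18: L0/L1/L2 = H/BDF/- → run H
t=19: L0/L1/L2 = H/BDF/- → run H
t=20: L0/L1/L2 = H/BDF/- → run H
t=21: L0/L1/L2 = H/BDF/- → run H
t=22: L0/L1/L2 = -/BDFH/- → run B
t=23: L0/L1/L2 = -/BDFH/- → run B
t=24: L0/L1/L2 = -/BDFH/- → run B
t=25: L0/L1/L2 = -/DFH/- → run D
t=26: L0/L1/L2 = -/DFH/- → run D
t=27: L0/L1/L2 = -/DFH/- → run D
t=28: L0/L1/L2 = -/DFH/- → run D
t=29: L0/L1/L2 = -/FH/- → run F
t=30: L0/L1/L2 = -/FH/- → run F
t=31: L0/L1/L2 = -/H/- → run H
t=32: (idle)
t=33: (idle)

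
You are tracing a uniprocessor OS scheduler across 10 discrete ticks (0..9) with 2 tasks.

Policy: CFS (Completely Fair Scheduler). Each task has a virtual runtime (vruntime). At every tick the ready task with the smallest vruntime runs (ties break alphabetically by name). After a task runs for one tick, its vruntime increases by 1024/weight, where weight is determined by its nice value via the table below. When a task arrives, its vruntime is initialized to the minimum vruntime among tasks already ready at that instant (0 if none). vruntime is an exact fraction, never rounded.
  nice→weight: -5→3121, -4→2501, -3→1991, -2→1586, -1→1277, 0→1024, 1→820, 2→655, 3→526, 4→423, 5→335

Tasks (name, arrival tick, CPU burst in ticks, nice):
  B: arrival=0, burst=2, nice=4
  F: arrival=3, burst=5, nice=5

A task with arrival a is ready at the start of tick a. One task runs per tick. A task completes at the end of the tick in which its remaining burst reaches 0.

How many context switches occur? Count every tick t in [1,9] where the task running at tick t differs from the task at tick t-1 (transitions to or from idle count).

t=0: vr[B=0] → run B
t=1: vr[B=1024/423] → run B
t=2: (idle)
t=3: vr[F=0] → run F
t=4: vr[F=1024/335] → run F
t=5: vr[F=2048/335] → run F
t=6: vr[F=3072/335] → run F
t=7: vr[F=4096/335] → run F
t=8: (idle)
t=9: (idle)

context switches = 3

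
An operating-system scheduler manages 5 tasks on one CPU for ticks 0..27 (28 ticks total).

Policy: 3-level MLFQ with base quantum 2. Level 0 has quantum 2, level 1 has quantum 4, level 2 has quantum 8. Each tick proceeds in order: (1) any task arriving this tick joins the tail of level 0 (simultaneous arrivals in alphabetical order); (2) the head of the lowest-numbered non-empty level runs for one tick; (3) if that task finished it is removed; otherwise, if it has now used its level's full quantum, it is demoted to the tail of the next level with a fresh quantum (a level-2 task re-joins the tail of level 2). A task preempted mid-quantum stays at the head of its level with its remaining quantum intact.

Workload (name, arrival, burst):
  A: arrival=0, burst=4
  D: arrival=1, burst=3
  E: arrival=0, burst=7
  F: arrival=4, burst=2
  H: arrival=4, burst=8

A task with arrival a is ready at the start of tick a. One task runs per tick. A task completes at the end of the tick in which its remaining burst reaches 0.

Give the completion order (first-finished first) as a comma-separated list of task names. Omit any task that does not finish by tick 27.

completion order = F, A, D, E, H

t=0: L0/L1/L2 = AE/-/- → run A
t=1: L0/L1/L2 = AED/-/- → run A
t=2: L0/L1/L2 = ED/A/- → run E
t=3: L0/L1/L2 = ED/A/- → run E
t=4: L0/L1/L2 = DFH/AE/- → run D
t=5: L0/L1/L2 = DFH/AE/- → run D
t=6: L0/L1/L2 = FH/AED/- → run F
t=7: L0/L1/L2 = FH/AED/- → run F
t=8: L0/L1/L2 = H/AED/- → run H
t=9: L0/L1/L2 = H/AED/- → run H
t=10: L0/L1/L2 = -/AEDH/- → run A
t=11: L0/L1/L2 = -/AEDH/- → run A
t=12: L0/L1/L2 = -/EDH/- → run E
t=13: L0/L1/L2 = -/EDH/- → run E
t=14: L0/L1/L2 = -/EDH/- → run E
t=15: L0/L1/L2 = -/EDH/- → run E
t=16: L0/L1/L2 = -/DH/E → run D
t=17: L0/L1/L2 = -/H/E → run H
t=18: L0/L1/L2 = -/H/E → run H
t=19: L0/L1/L2 = -/H/E → run H
t=20: L0/L1/L2 = -/H/E → run H
t=21: L0/L1/L2 = -/-/EH → run E
t=22: L0/L1/L2 = -/-/H → run H
t=23: L0/L1/L2 = -/-/H → run H
t=24: (idle)
t=25: (idle)
t=26: (idle)
t=27: (idle)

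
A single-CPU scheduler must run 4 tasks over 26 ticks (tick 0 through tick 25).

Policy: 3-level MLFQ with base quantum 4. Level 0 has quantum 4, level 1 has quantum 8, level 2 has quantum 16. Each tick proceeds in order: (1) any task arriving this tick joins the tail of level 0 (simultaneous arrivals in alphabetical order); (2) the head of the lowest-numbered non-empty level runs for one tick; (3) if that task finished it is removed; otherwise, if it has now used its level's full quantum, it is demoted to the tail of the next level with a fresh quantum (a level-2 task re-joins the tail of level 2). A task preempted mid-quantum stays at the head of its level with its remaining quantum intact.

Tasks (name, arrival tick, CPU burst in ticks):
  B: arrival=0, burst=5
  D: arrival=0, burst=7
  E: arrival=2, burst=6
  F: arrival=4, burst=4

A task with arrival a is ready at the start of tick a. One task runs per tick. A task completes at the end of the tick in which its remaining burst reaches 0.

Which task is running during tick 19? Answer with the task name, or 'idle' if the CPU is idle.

t=0: L0/L1/L2 = BD/-/- → run B
t=1: L0/L1/L2 = BD/-/- → run B
t=2: L0/L1/L2 = BDE/-/- → run B
t=3: L0/L1/L2 = BDE/-/- → run B
t=4: L0/L1/L2 = DEF/B/- → run D
t=5: L0/L1/L2 = DEF/B/- → run D
t=6: L0/L1/L2 = DEF/B/- → run D
t=7: L0/L1/L2 = DEF/B/- → run D
t=8: L0/L1/L2 = EF/BD/- → run E
t=9: L0/L1/L2 = EF/BD/- → run E
t=10: L0/L1/L2 = EF/BD/- → run E
t=11: L0/L1/L2 = EF/BD/- → run E
t=12: L0/L1/L2 = F/BDE/- → run F
t=13: L0/L1/L2 = F/BDE/- → run F
t=14: L0/L1/L2 = F/BDE/- → run F
t=15: L0/L1/L2 = F/BDE/- → run F
t=16: L0/L1/L2 = -/BDE/- → run B
t=17: L0/L1/L2 = -/DE/- → run D
t=18: L0/L1/L2 = -/DE/- → run D
t=19: L0/L1/L2 = -/DE/- → run D
t=20: L0/L1/L2 = -/E/- → run E
t=21: L0/L1/L2 = -/E/- → run E
t=22: (idle)
t=23: (idle)
t=24: (idle)
t=25: (idle)

running at tick 19 = D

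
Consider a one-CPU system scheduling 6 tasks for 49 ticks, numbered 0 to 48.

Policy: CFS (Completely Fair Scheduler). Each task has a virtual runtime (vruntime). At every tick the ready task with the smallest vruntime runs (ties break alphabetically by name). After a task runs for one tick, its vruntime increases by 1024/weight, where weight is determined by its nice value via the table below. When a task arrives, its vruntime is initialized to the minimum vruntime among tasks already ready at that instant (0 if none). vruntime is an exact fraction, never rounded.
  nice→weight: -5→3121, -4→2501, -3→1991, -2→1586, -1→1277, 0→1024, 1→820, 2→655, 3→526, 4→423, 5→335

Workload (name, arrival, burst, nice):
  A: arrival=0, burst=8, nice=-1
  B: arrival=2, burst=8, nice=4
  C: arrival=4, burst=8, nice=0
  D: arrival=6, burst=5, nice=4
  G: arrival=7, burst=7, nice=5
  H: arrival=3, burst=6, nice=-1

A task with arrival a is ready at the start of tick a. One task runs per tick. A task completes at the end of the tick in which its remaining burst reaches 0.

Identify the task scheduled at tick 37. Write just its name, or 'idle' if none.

running at tick 37 = G

t=0: vr[A=0] → run A
t=1: vr[A=1024/1277] → run A
t=2: vr[A=2048/1277 B=2048/1277] → run A
t=3: vr[A=3072/1277 B=2048/1277 H=2048/1277] → run B
t=4: vr[A=3072/1277 B=2173952/540171 C=2048/1277 H=2048/1277] → run C
t=5: vr[A=3072/1277 B=2173952/540171 C=3325/1277 H=2048/1277] → run H
t=6: vr[A=3072/1277 B=2173952/540171 C=3325/1277 D=3072/1277 H=3072/1277] → run A
t=7: vr[A=4096/1277 B=2173952/540171 C=3325/1277 D=3072/1277 G=3072/1277 H=3072/1277] → run D
t=8: vr[A=4096/1277 B=2173952/540171 C=3325/1277 D=2607104/540171 G=3072/1277 H=3072/1277] → run G
t=9: vr[A=4096/1277 B=2173952/540171 C=3325/1277 D=2607104/540171 G=2336768/427795 H=3072/1277] → run H
t=10: vr[A=4096/1277 B=2173952/540171 C=3325/1277 D=2607104/540171 G=2336768/427795 H=4096/1277] → run C
t=11: vr[A=4096/1277 B=2173952/540171 C=4602/1277 D=2607104/540171 G=2336768/427795 H=4096/1277] → run A
t=12: vr[A=5120/1277 B=2173952/540171 C=4602/1277 D=2607104/540171 G=2336768/427795 H=4096/1277] → run H
t=13: vr[A=5120/1277 B=2173952/540171 C=4602/1277 D=2607104/540171 G=2336768/427795 H=5120/1277] → run C
t=14: vr[A=5120/1277 B=2173952/540171 C=5879/1277 D=2607104/540171 G=2336768/427795 H=5120/1277] → run A
t=15: vr[A=6144/1277 B=2173952/540171 C=5879/1277 D=2607104/540171 G=2336768/427795 H=5120/1277] → run H
t=16: vr[A=6144/1277 B=2173952/540171 C=5879/1277 D=2607104/540171 G=2336768/427795 H=6144/1277] → run B
t=17: vr[A=6144/1277 B=3481600/540171 C=5879/1277 D=2607104/540171 G=2336768/427795 H=6144/1277] → run C
t=18: vr[A=6144/1277 B=3481600/540171 C=7156/1277 D=2607104/540171 G=2336768/427795 H=6144/1277] → run A
t=19: vr[A=7168/1277 B=3481600/540171 C=7156/1277 D=2607104/540171 G=2336768/427795 H=6144/1277] → run H
t=20: vr[A=7168/1277 B=3481600/540171 C=7156/1277 D=2607104/540171 G=2336768/427795 H=7168/1277] → run D
t=21: vr[A=7168/1277 B=3481600/540171 C=7156/1277 D=3914752/540171 G=2336768/427795 H=7168/1277] → run G
t=22: vr[A=7168/1277 B=3481600/540171 C=7156/1277 D=3914752/540171 G=3644416/427795 H=7168/1277] → run C
t=23: vr[A=7168/1277 B=3481600/540171 C=8433/1277 D=3914752/540171 G=3644416/427795 H=7168/1277] → run A
t=24: vr[B=3481600/540171 C=8433/1277 D=3914752/540171 G=3644416/427795 H=7168/1277] → run H
t=25: vr[B=3481600/540171 C=8433/1277 D=3914752/540171 G=3644416/427795] → run B
t=26: vr[B=1596416/180057 C=8433/1277 D=3914752/540171 G=3644416/427795] → run C
t=27: vr[B=1596416/180057 C=9710/1277 D=3914752/540171 G=3644416/427795] → run D
t=28: vr[B=1596416/180057 C=9710/1277 D=1740800/180057 G=3644416/427795] → run C
t=29: vr[B=1596416/180057 C=10987/1277 D=1740800/180057 G=3644416/427795] → run G
t=30: vr[B=1596416/180057 C=10987/1277 D=1740800/180057 G=4952064/427795] → run C
t=31: vr[B=1596416/180057 D=1740800/180057 G=4952064/427795] → run B
t=32: vr[B=6096896/540171 D=1740800/180057 G=4952064/427795] → run D
t=33: vr[B=6096896/540171 D=6530048/540171 G=4952064/427795] → run B
t=34: vr[B=7404544/540171 D=6530048/540171 G=4952064/427795] → run G
t=35: vr[B=7404544/540171 D=6530048/540171 G=6259712/427795] → run D
t=36: vr[B=7404544/540171 G=6259712/427795] → run B
t=37: vr[B=2904064/180057 G=6259712/427795] → run G
t=38: vr[B=2904064/180057 G=1513472/85559] → run B
t=39: vr[B=10019840/540171 G=1513472/85559] → run G
t=40: vr[B=10019840/540171 G=8875008/427795] → run B
t=41: vr[G=8875008/427795] → run G
t=42: (idle)
t=43: (idle)
t=44: (idle)
t=45: (idle)
t=46: (idle)
t=47: (idle)
t=48: (idle)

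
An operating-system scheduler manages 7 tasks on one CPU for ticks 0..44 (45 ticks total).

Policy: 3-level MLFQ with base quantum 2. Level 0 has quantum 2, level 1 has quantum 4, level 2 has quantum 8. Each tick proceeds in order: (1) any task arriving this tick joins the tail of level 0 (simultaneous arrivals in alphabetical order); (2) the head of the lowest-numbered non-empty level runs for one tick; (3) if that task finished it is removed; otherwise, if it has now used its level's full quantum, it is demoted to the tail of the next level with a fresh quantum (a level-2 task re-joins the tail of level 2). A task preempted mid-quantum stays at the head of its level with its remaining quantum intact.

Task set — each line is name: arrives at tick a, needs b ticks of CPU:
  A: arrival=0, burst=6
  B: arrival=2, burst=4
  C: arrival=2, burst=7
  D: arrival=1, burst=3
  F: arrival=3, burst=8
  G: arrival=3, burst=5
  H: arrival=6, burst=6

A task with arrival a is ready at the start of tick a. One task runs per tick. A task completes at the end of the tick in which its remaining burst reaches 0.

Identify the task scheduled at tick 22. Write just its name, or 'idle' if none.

running at tick 22 = C

t=0: L0/L1/L2 = A/-/- → run A
t=1: L0/L1/L2 = AD/-/- → run A
t=2: L0/L1/L2 = DBC/A/- → run D
t=3: L0/L1/L2 = DBCFG/A/- → run D
t=4: L0/L1/L2 = BCFG/AD/- → run B
t=5: L0/L1/L2 = BCFG/AD/- → run B
t=6: L0/L1/L2 = CFGH/ADB/- → run C
t=7: L0/L1/L2 = CFGH/ADB/- → run C
t=8: L0/L1/L2 = FGH/ADBC/- → run F
t=9: L0/L1/L2 = FGH/ADBC/- → run F
t=10: L0/L1/L2 = GH/ADBCF/- → run G
t=11: L0/L1/L2 = GH/ADBCF/- → run G
t=12: L0/L1/L2 = H/ADBCFG/- → run H
t=13: L0/L1/L2 = H/ADBCFG/- → run H
t=14: L0/L1/L2 = -/ADBCFGH/- → run A
t=15: L0/L1/L2 = -/ADBCFGH/- → run A
t=16: L0/L1/L2 = -/ADBCFGH/- → run A
t=17: L0/L1/L2 = -/ADBCFGH/- → run A
t=18: L0/L1/L2 = -/DBCFGH/- → run D
t=19: L0/L1/L2 = -/BCFGH/- → run B
t=20: L0/L1/L2 = -/BCFGH/- → run B
t=21: L0/L1/L2 = -/CFGH/- → run C
t=22: L0/L1/L2 = -/CFGH/- → run C
t=23: L0/L1/L2 = -/CFGH/- → run C
t=24: L0/L1/L2 = -/CFGH/- → run C
t=25: L0/L1/L2 = -/FGH/C → run F
t=26: L0/L1/L2 = -/FGH/C → run F
t=27: L0/L1/L2 = -/FGH/C → run F
t=28: L0/L1/L2 = -/FGH/C → run F
t=29: L0/L1/L2 = -/GH/CF → run G
t=30: L0/L1/L2 = -/GH/CF → run G
t=31: L0/L1/L2 = -/GH/CF → run G
t=32: L0/L1/L2 = -/H/CF → run H
t=33: L0/L1/L2 = -/H/CF → run H
t=34: L0/L1/L2 = -/H/CF → run H
t=35: L0/L1/L2 = -/H/CF → run H
t=36: L0/L1/L2 = -/-/CF → run C
t=37: L0/L1/L2 = -/-/F → run F
t=38: L0/L1/L2 = -/-/F → run F
t=39: (idle)
t=40: (idle)
t=41: (idle)
t=42: (idle)
t=43: (idle)
t=44: (idle)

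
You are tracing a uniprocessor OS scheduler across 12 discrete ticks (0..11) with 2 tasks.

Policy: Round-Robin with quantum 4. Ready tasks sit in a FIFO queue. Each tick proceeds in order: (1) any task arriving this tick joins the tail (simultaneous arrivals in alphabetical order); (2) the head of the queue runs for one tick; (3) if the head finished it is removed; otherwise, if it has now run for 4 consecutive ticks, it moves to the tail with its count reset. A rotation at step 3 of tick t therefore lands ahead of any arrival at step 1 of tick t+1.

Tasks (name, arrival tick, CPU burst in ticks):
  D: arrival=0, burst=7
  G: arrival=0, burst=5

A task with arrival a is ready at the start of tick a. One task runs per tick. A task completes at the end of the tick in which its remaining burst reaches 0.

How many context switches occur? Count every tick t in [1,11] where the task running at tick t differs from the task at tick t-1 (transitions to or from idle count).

context switches = 3

t=0: queue=[D,G] q_used=0 → run D
t=1: queue=[D,G] q_used=1 → run D
t=2: queue=[D,G] q_used=2 → run D
t=3: queue=[D,G] q_used=3 → run D
t=4: queue=[G,D] q_used=0 → run G
t=5: queue=[G,D] q_used=1 → run G
t=6: queue=[G,D] q_used=2 → run G
t=7: queue=[G,D] q_used=3 → run G
t=8: queue=[D,G] q_used=0 → run D
t=9: queue=[D,G] q_used=1 → run D
t=10: queue=[D,G] q_used=2 → run D
t=11: queue=[G] q_used=0 → run G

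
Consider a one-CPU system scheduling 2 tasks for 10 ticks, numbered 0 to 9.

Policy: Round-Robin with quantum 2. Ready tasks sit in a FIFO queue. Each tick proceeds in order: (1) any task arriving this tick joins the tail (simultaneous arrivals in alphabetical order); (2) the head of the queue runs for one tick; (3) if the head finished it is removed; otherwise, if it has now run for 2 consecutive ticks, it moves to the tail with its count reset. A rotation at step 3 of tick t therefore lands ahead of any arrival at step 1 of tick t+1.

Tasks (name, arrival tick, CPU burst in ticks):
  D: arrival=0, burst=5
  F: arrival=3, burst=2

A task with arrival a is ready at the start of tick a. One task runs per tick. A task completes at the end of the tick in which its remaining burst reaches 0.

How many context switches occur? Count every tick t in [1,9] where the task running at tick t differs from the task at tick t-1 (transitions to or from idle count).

t=0: queue=[D] q_used=0 → run D
t=1: queue=[D] q_used=1 → run D
t=2: queue=[D] q_used=0 → run D
t=3: queue=[D,F] q_used=1 → run D
t=4: queue=[F,D] q_used=0 → run F
t=5: queue=[F,D] q_used=1 → run F
t=6: queue=[D] q_used=0 → run D
t=7: (idle)
t=8: (idle)
t=9: (idle)

context switches = 3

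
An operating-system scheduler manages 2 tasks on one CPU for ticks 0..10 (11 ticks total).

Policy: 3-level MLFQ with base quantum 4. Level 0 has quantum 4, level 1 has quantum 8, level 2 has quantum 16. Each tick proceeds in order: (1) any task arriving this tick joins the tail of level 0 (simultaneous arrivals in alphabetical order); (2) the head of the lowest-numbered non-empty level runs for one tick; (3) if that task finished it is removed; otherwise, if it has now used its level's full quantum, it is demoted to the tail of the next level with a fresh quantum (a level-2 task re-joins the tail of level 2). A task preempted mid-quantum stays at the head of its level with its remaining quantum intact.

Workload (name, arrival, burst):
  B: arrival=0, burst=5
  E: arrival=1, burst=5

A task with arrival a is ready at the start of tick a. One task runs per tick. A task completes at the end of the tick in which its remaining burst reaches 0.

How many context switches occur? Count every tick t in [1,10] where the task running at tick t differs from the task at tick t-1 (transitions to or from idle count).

t=0: L0/L1/L2 = B/-/- → run B
t=1: L0/L1/L2 = BE/-/- → run B
t=2: L0/L1/L2 = BE/-/- → run B
t=3: L0/L1/L2 = BE/-/- → run B
t=4: L0/L1/L2 = E/B/- → run E
t=5: L0/L1/L2 = E/B/- → run E
t=6: L0/L1/L2 = E/B/- → run E
t=7: L0/L1/L2 = E/B/- → run E
t=8: L0/L1/L2 = -/BE/- → run B
t=9: L0/L1/L2 = -/E/- → run E
t=10: (idle)

context switches = 4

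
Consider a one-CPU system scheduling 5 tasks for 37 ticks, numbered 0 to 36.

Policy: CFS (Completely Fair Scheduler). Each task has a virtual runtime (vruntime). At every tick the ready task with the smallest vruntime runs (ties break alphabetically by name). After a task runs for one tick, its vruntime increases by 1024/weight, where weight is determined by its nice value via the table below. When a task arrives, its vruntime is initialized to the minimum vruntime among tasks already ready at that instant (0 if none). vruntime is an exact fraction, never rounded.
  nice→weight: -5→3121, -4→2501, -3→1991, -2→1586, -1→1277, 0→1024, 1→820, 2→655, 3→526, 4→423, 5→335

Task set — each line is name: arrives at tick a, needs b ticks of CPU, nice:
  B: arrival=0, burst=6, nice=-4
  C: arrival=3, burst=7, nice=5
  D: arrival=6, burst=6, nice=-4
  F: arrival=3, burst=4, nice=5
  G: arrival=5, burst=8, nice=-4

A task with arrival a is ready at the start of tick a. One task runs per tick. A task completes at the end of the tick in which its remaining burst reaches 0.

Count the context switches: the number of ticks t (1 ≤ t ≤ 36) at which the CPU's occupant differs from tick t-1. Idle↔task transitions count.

context switches = 24

t=0: vr[B=0] → run B
t=1: vr[B=1024/2501] → run B
t=2: vr[B=2048/2501] → run B
t=3: vr[B=3072/2501 C=3072/2501 F=3072/2501] → run B
t=4: vr[B=4096/2501 C=3072/2501 F=3072/2501] → run C
t=5: vr[B=4096/2501 C=3590144/837835 F=3072/2501 G=3072/2501] → run F
t=6: vr[B=4096/2501 C=3590144/837835 D=3072/2501 F=3590144/837835 G=3072/2501] → run D
t=7: vr[B=4096/2501 C=3590144/837835 D=4096/2501 F=3590144/837835 G=3072/2501] → run G
t=8: vr[B=4096/2501 C=3590144/837835 D=4096/2501 F=3590144/837835 G=4096/2501] → run B
t=9: vr[B=5120/2501 C=3590144/837835 D=4096/2501 F=3590144/837835 G=4096/2501] → run D
t=10: vr[B=5120/2501 C=3590144/837835 D=5120/2501 F=3590144/837835 G=4096/2501] → run G
t=11: vr[B=5120/2501 C=3590144/837835 D=5120/2501 F=3590144/837835 G=5120/2501] → run B
t=12: vr[C=3590144/837835 D=5120/2501 F=3590144/837835 G=5120/2501] → run D
t=13: vr[C=3590144/837835 D=6144/2501 F=3590144/837835 G=5120/2501] → run G
t=14: vr[C=3590144/837835 D=6144/2501 F=3590144/837835 G=6144/2501] → run D
t=15: vr[C=3590144/837835 D=7168/2501 F=3590144/837835 G=6144/2501] → run G
t=16: vr[C=3590144/837835 D=7168/2501 F=3590144/837835 G=7168/2501] → run D
t=17: vr[C=3590144/837835 D=8192/2501 F=3590144/837835 G=7168/2501] → run G
t=18: vr[C=3590144/837835 D=8192/2501 F=3590144/837835 G=8192/2501] → run D
t=19: vr[C=3590144/837835 F=3590144/837835 G=8192/2501] → run G
t=20: vr[C=3590144/837835 F=3590144/837835 G=9216/2501] → run G
t=21: vr[C=3590144/837835 F=3590144/837835 G=10240/2501] → run G
t=22: vr[C=3590144/837835 F=3590144/837835] → run C
t=23: vr[C=6151168/837835 F=3590144/837835] → run F
t=24: vr[C=6151168/837835 F=6151168/837835] → run C
t=25: vr[C=8712192/837835 F=6151168/837835] → run F
t=26: vr[C=8712192/837835 F=8712192/837835] → run C
t=27: vr[C=11273216/837835 F=8712192/837835] → run F
t=28: vr[C=11273216/837835] → run C
t=29: vr[C=2766848/167567] → run C
t=30: vr[C=16395264/837835] → run C
t=31: (idle)
t=32: (idle)
t=33: (idle)
t=34: (idle)
t=35: (idle)
t=36: (idle)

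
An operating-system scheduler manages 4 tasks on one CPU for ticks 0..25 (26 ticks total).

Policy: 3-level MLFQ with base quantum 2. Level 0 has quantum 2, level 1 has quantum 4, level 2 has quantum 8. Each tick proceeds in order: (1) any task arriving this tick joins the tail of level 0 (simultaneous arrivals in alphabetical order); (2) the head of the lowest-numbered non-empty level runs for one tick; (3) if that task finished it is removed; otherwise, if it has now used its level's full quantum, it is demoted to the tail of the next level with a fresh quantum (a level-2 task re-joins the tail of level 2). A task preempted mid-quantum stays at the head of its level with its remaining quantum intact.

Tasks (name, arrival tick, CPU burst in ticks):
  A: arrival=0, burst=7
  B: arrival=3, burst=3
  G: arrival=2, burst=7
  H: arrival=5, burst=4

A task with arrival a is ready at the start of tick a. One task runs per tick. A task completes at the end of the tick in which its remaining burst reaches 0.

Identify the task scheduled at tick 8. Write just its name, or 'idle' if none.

running at tick 8 = A

t=0: L0/L1/L2 = A/-/- → run A
t=1: L0/L1/L2 = A/-/- → run A
t=2: L0/L1/L2 = G/A/- → run G
t=3: L0/L1/L2 = GB/A/- → run G
t=4: L0/L1/L2 = B/AG/- → run B
t=5: L0/L1/L2 = BH/AG/- → run B
t=6: L0/L1/L2 = H/AGB/- → run H
t=7: L0/L1/L2 = H/AGB/- → run H
t=8: L0/L1/L2 = -/AGBH/- → run A
t=9: L0/L1/L2 = -/AGBH/- → run A
t=10: L0/L1/L2 = -/AGBH/- → run A
t=11: L0/L1/L2 = -/AGBH/- → run A
t=12: L0/L1/L2 = -/GBH/A → run G
t=13: L0/L1/L2 = -/GBH/A → run G
t=14: L0/L1/L2 = -/GBH/A → run G
t=15: L0/L1/L2 = -/GBH/A → run G
t=16: L0/L1/L2 = -/BH/AG → run B
t=17: L0/L1/L2 = -/H/AG → run H
t=18: L0/L1/L2 = -/H/AG → run H
t=19: L0/L1/L2 = -/-/AG → run A
t=20: L0/L1/L2 = -/-/G → run G
t=21: (idle)
t=22: (idle)
t=23: (idle)
t=24: (idle)
t=25: (idle)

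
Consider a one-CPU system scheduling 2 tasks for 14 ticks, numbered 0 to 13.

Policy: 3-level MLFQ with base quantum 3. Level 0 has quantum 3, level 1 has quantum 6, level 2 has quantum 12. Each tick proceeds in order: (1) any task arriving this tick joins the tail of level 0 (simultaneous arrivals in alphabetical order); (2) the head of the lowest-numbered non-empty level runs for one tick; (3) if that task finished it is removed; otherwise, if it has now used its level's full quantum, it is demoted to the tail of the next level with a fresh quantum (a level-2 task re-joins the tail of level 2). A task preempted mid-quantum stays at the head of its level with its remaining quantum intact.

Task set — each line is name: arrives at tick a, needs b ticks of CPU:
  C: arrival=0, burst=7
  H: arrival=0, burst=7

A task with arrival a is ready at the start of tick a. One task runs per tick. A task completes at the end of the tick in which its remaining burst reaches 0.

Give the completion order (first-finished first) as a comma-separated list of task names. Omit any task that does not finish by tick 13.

t=0: L0/L1/L2 = CH/-/- → run C
t=1: L0/L1/L2 = CH/-/- → run C
t=2: L0/L1/L2 = CH/-/- → run C
t=3: L0/L1/L2 = H/C/- → run H
t=4: L0/L1/L2 = H/C/- → run H
t=5: L0/L1/L2 = H/C/- → run H
t=6: L0/L1/L2 = -/CH/- → run C
t=7: L0/L1/L2 = -/CH/- → run C
t=8: L0/L1/L2 = -/CH/- → run C
t=9: L0/L1/L2 = -/CH/- → run C
t=10: L0/L1/L2 = -/H/- → run H
t=11: L0/L1/L2 = -/H/- → run H
t=12: L0/L1/L2 = -/H/- → run H
t=13: L0/L1/L2 = -/H/- → run H

completion order = C, H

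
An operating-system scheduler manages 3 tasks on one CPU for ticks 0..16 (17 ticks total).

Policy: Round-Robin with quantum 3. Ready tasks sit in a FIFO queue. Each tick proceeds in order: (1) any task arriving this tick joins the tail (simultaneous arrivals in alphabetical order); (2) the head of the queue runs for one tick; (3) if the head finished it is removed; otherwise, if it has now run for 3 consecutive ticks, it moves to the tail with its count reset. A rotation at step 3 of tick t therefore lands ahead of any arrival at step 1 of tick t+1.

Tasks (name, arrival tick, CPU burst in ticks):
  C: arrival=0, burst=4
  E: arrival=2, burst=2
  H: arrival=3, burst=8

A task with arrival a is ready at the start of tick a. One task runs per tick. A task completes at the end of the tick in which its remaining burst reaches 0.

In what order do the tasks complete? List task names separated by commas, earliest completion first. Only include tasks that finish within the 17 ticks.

t=0: queue=[C] q_used=0 → run C
t=1: queue=[C] q_used=1 → run C
t=2: queue=[C,E] q_used=2 → run C
t=3: queue=[E,C,H] q_used=0 → run E
t=4: queue=[E,C,H] q_used=1 → run E
t=5: queue=[C,H] q_used=0 → run C
t=6: queue=[H] q_used=0 → run H
t=7: queue=[H] q_used=1 → run H
t=8: queue=[H] q_used=2 → run H
t=9: queue=[H] q_used=0 → run H
t=10: queue=[H] q_used=1 → run H
t=11: queue=[H] q_used=2 → run H
t=12: queue=[H] q_used=0 → run H
t=13: queue=[H] q_used=1 → run H
t=14: (idle)
t=15: (idle)
t=16: (idle)

completion order = E, C, H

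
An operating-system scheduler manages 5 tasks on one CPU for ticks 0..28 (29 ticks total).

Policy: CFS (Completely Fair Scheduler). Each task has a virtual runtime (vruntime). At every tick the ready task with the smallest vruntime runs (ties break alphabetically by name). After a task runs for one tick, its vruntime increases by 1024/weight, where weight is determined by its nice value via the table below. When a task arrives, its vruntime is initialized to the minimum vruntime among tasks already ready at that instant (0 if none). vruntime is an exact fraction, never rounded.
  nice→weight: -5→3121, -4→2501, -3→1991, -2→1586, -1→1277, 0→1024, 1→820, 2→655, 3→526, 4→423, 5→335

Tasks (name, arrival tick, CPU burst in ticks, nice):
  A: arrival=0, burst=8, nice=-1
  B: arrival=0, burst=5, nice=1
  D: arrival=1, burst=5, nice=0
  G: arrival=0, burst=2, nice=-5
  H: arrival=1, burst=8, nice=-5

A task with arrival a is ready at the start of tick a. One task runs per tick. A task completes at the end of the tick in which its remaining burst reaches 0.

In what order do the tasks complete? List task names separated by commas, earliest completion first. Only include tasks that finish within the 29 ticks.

completion order = G, H, D, B, A

t=0: vr[A=0 B=0 G=0] → run A
t=1: vr[A=1024/1277 B=0 D=0 G=0 H=0] → run B
t=2: vr[A=1024/1277 B=256/205 D=0 G=0 H=0] → run D
t=3: vr[A=1024/1277 B=256/205 D=1 G=0 H=0] → run G
t=4: vr[A=1024/1277 B=256/205 D=1 G=1024/3121 H=0] → run H
t=5: vr[A=1024/1277 B=256/205 D=1 G=1024/3121 H=1024/3121] → run G
t=6: vr[A=1024/1277 B=256/205 D=1 H=1024/3121] → run H
t=7: vr[A=1024/1277 B=256/205 D=1 H=2048/3121] → run H
t=8: vr[A=1024/1277 B=256/205 D=1 H=3072/3121] → run A
t=9: vr[A=2048/1277 B=256/205 D=1 H=3072/3121] → run H
t=10: vr[A=2048/1277 B=256/205 D=1 H=4096/3121] → run D
t=11: vr[A=2048/1277 B=256/205 D=2 H=4096/3121] → run B
t=12: vr[A=2048/1277 B=512/205 D=2 H=4096/3121] → run H
t=13: vr[A=2048/1277 B=512/205 D=2 H=5120/3121] → run A
t=14: vr[A=3072/1277 B=512/205 D=2 H=5120/3121] → run H
t=15: vr[A=3072/1277 B=512/205 D=2 H=6144/3121] → run H
t=16: vr[A=3072/1277 B=512/205 D=2 H=7168/3121] → run D
t=17: vr[A=3072/1277 B=512/205 D=3 H=7168/3121] → run H
t=18: vr[A=3072/1277 B=512/205 D=3] → run A
t=19: vr[A=4096/1277 B=512/205 D=3] → run B
t=20: vr[A=4096/1277 B=768/205 D=3] → run D
t=21: vr[A=4096/1277 B=768/205 D=4] → run A
t=22: vr[A=5120/1277 B=768/205 D=4] → run B
t=23: vr[A=5120/1277 B=1024/205 D=4] → run D
t=24: vr[A=5120/1277 B=1024/205] → run A
t=25: vr[A=6144/1277 B=1024/205] → run A
t=26: vr[A=7168/1277 B=1024/205] → run B
t=27: vr[A=7168/1277] → run A
t=28: (idle)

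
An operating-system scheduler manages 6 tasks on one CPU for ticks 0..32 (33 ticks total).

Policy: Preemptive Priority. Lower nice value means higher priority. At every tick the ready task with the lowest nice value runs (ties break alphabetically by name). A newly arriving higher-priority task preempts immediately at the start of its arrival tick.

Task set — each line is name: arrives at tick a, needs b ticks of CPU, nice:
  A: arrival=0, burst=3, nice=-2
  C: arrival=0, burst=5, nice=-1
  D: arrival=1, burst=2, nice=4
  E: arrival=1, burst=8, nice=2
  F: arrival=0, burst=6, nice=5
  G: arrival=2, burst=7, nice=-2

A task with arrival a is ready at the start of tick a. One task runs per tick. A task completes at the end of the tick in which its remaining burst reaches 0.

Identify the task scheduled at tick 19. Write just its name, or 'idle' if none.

running at tick 19 = E

t=0: ready={A,C,F} → run A
t=1: ready={A,C,D,E,F} → run A
t=2: ready={A,C,D,E,F,G} → run A
t=3: ready={C,D,E,F,G} → run G
t=4: ready={C,D,E,F,G} → run G
t=5: ready={C,D,E,F,G} → run G
t=6: ready={C,D,E,F,G} → run G
t=7: ready={C,D,E,F,G} → run G
t=8: ready={C,D,E,F,G} → run G
t=9: ready={C,D,E,F,G} → run G
t=10: ready={C,D,E,F} → run C
t=11: ready={C,D,E,F} → run C
t=12: ready={C,D,E,F} → run C
t=13: ready={C,D,E,F} → run C
t=14: ready={C,D,E,F} → run C
t=15: ready={D,E,F} → run E
t=16: ready={D,E,F} → run E
t=17: ready={D,E,F} → run E
t=18: ready={D,E,F} → run E
t=19: ready={D,E,F} → run E
t=20: ready={D,E,F} → run E
t=21: ready={D,E,F} → run E
t=22: ready={D,E,F} → run E
t=23: ready={D,F} → run D
t=24: ready={D,F} → run D
t=25: ready={F} → run F
t=26: ready={F} → run F
t=27: ready={F} → run F
t=28: ready={F} → run F
t=29: ready={F} → run F
t=30: ready={F} → run F
t=31: (idle)
t=32: (idle)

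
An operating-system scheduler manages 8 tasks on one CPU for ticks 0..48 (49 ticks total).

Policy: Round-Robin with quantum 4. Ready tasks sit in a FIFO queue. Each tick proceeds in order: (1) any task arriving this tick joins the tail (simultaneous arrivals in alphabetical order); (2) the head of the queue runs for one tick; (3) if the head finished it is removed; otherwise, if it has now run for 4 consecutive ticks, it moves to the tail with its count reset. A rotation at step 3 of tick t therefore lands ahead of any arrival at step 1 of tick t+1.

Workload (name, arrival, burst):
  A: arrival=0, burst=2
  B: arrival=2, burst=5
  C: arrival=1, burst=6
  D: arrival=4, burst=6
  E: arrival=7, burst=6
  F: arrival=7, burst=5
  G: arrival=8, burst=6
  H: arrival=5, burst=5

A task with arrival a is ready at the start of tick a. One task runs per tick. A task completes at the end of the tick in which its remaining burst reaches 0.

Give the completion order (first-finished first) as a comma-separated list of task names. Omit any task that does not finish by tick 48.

completion order = A, C, B, D, H, E, F, G

t=0: queue=[A] q_used=0 → run A
t=1: queue=[A,C] q_used=1 → run A
t=2: queue=[C,B] q_used=0 → run C
t=3: queue=[C,B] q_used=1 → run C
t=4: queue=[C,B,D] q_used=2 → run C
t=5: queue=[C,B,D,H] q_used=3 → run C
t=6: queue=[B,D,H,C] q_used=0 → run B
t=7: queue=[B,D,H,C,E,F] q_used=1 → run B
t=8: queue=[B,D,H,C,E,F,G] q_used=2 → run B
t=9: queue=[B,D,H,C,E,F,G] q_used=3 → run B
t=10: queue=[D,H,C,E,F,G,B] q_used=0 → run D
t=11: queue=[D,H,C,E,F,G,B] q_used=1 → run D
t=12: queue=[D,H,C,E,F,G,B] q_used=2 → run D
t=13: queue=[D,H,C,E,F,G,B] q_used=3 → run D
t=14: queue=[H,C,E,F,G,B,D] q_used=0 → run H
t=15: queue=[H,C,E,F,G,B,D] q_used=1 → run H
t=16: queue=[H,C,E,F,G,B,D] q_used=2 → run H
t=17: queue=[H,C,E,F,G,B,D] q_used=3 → run H
t=18: queue=[C,E,F,G,B,D,H] q_used=0 → run C
t=19: queue=[C,E,F,G,B,D,H] q_used=1 → run C
t=20: queue=[E,F,G,B,D,H] q_used=0 → run E
t=21: queue=[E,F,G,B,D,H] q_used=1 → run E
t=22: queue=[E,F,G,B,D,H] q_used=2 → run E
t=23: queue=[E,F,G,B,D,H] q_used=3 → run E
t=24: queue=[F,G,B,D,H,E] q_used=0 → run F
t=25: queue=[F,G,B,D,H,E] q_used=1 → run F
t=26: queue=[F,G,B,D,H,E] q_used=2 → run F
t=27: queue=[F,G,B,D,H,E] q_used=3 → run F
t=28: queue=[G,B,D,H,E,F] q_used=0 → run G
t=29: queue=[G,B,D,H,E,F] q_used=1 → run G
t=30: queue=[G,B,D,H,E,F] q_used=2 → run G
t=31: queue=[G,B,D,H,E,F] q_used=3 → run G
t=32: queue=[B,D,H,E,F,G] q_used=0 → run B
t=33: queue=[D,H,E,F,G] q_used=0 → run D
t=34: queue=[D,H,E,F,G] q_used=1 → run D
t=35: queue=[H,E,F,G] q_used=0 → run H
t=36: queue=[E,F,G] q_used=0 → run E
t=37: queue=[E,F,G] q_used=1 → run E
t=38: queue=[F,G] q_used=0 → run F
t=39: queue=[G] q_used=0 → run G
t=40: queue=[G] q_used=1 → run G
t=41: (idle)
t=42: (idle)
t=43: (idle)
t=44: (idle)
t=45: (idle)
t=46: (idle)
t=47: (idle)
t=48: (idle)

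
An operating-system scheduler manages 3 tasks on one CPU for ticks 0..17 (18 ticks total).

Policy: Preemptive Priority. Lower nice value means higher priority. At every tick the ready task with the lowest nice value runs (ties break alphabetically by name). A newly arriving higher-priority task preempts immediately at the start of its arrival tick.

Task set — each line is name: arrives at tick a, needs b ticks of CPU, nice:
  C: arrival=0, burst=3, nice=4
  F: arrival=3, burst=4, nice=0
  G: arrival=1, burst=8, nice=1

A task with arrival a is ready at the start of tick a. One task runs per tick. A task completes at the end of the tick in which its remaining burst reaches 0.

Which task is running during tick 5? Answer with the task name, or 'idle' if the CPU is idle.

t=0: ready={C} → run C
t=1: ready={C,G} → run G
t=2: ready={C,G} → run G
t=3: ready={C,F,G} → run F
t=4: ready={C,F,G} → run F
t=5: ready={C,F,G} → run F
t=6: ready={C,F,G} → run F
t=7: ready={C,G} → run G
t=8: ready={C,G} → run G
t=9: ready={C,G} → run G
t=10: ready={C,G} → run G
t=11: ready={C,G} → run G
t=12: ready={C,G} → run G
t=13: ready={C} → run C
t=14: ready={C} → run C
t=15: (idle)
t=16: (idle)
t=17: (idle)

running at tick 5 = F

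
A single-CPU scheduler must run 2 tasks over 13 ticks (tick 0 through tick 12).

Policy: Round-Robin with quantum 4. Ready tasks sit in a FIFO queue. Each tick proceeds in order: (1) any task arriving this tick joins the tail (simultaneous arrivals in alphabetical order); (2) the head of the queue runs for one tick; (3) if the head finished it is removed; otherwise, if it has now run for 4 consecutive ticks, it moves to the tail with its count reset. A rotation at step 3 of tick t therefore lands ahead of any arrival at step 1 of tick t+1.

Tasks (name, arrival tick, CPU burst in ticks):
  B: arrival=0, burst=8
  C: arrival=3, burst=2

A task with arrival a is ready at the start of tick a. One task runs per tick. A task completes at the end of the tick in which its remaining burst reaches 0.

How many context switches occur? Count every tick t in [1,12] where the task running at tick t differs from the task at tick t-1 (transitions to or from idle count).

context switches = 3

t=0: queue=[B] q_used=0 → run B
t=1: queue=[B] q_used=1 → run B
t=2: queue=[B] q_used=2 → run B
t=3: queue=[B,C] q_used=3 → run B
t=4: queue=[C,B] q_used=0 → run C
t=5: queue=[C,B] q_used=1 → run C
t=6: queue=[B] q_used=0 → run B
t=7: queue=[B] q_used=1 → run B
t=8: queue=[B] q_used=2 → run B
t=9: queue=[B] q_used=3 → run B
t=10: (idle)
t=11: (idle)
t=12: (idle)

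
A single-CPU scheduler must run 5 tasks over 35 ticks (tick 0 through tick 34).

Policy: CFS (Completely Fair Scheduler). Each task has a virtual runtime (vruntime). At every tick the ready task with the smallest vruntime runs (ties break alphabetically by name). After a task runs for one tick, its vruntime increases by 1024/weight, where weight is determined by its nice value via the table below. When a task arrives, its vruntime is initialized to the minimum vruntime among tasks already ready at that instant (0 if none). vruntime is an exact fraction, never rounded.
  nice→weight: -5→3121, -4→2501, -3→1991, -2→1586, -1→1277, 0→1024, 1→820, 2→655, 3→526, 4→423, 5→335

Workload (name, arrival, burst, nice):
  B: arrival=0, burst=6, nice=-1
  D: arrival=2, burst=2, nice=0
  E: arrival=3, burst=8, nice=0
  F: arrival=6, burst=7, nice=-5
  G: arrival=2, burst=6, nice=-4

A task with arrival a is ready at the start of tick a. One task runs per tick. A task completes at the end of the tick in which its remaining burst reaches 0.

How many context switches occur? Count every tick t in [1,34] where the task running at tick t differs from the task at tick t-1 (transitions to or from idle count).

t=0: vr[B=0] → run B
t=1: vr[B=1024/1277] → run B
t=2: vr[B=2048/1277 D=2048/1277 G=2048/1277] → run B
t=3: vr[B=3072/1277 D=2048/1277 E=2048/1277 G=2048/1277] → run D
t=4: vr[B=3072/1277 D=3325/1277 E=2048/1277 G=2048/1277] → run E
t=5: vr[B=3072/1277 D=3325/1277 E=3325/1277 G=2048/1277] → run G
t=6: vr[B=3072/1277 D=3325/1277 E=3325/1277 F=6429696/3193777 G=6429696/3193777] → run F
t=7: vr[B=3072/1277 D=3325/1277 E=3325/1277 F=23337508864/9967778017 G=6429696/3193777] → run G
t=8: vr[B=3072/1277 D=3325/1277 E=3325/1277 F=23337508864/9967778017 G=7737344/3193777] → run F
t=9: vr[B=3072/1277 D=3325/1277 E=3325/1277 F=26607936512/9967778017 G=7737344/3193777] → run B
t=10: vr[B=4096/1277 D=3325/1277 E=3325/1277 F=26607936512/9967778017 G=7737344/3193777] → run G
t=11: vr[B=4096/1277 D=3325/1277 E=3325/1277 F=26607936512/9967778017 G=9044992/3193777] → run D
t=12: vr[B=4096/1277 E=3325/1277 F=26607936512/9967778017 G=9044992/3193777] → run E
t=13: vr[B=4096/1277 E=4602/1277 F=26607936512/9967778017 G=9044992/3193777] → run F
t=14: vr[B=4096/1277 E=4602/1277 F=29878364160/9967778017 G=9044992/3193777] → run G
t=15: vr[B=4096/1277 E=4602/1277 F=29878364160/9967778017 G=10352640/3193777] → run F
t=16: vr[B=4096/1277 E=4602/1277 F=33148791808/9967778017 G=10352640/3193777] → run B
t=17: vr[B=5120/1277 E=4602/1277 F=33148791808/9967778017 G=10352640/3193777] → run G
t=18: vr[B=5120/1277 E=4602/1277 F=33148791808/9967778017 G=11660288/3193777] → run F
t=19: vr[B=5120/1277 E=4602/1277 F=36419219456/9967778017 G=11660288/3193777] → run E
t=20: vr[B=5120/1277 E=5879/1277 F=36419219456/9967778017 G=11660288/3193777] → run G
t=21: vr[B=5120/1277 E=5879/1277 F=36419219456/9967778017] → run F
t=22: vr[B=5120/1277 E=5879/1277 F=39689647104/9967778017] → run F
t=23: vr[B=5120/1277 E=5879/1277] → run B
t=24: vr[E=5879/1277] → run E
t=25: vr[E=7156/1277] → run E
t=26: vr[E=8433/1277] → run E
t=27: vr[E=9710/1277] → run E
t=28: vr[E=10987/1277] → run E
t=29: (idle)
t=30: (idle)
t=31: (idle)
t=32: (idle)
t=33: (idle)
t=34: (idle)

context switches = 22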